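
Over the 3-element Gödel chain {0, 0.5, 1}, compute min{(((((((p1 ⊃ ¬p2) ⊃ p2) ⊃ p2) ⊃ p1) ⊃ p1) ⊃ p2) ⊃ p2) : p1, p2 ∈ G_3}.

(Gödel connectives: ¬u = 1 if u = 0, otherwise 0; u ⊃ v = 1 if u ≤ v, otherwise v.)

0.50

The minimum is attained at p1 = 0.5, p2 = 0.5:
  ¬p2: Gödel ¬ of 0.5 = 0 (operand ≠ 0)
  (p1 ⊃ ¬p2): 0.5 > 0, so result = 0
  ((p1 ⊃ ¬p2) ⊃ p2): 0 ≤ 0.5, so result = 1
  (((p1 ⊃ ¬p2) ⊃ p2) ⊃ p2): 1 > 0.5, so result = 0.5
  ((((p1 ⊃ ¬p2) ⊃ p2) ⊃ p2) ⊃ p1): 0.5 ≤ 0.5, so result = 1
  (((((p1 ⊃ ¬p2) ⊃ p2) ⊃ p2) ⊃ p1) ⊃ p1): 1 > 0.5, so result = 0.5
  ((((((p1 ⊃ ¬p2) ⊃ p2) ⊃ p2) ⊃ p1) ⊃ p1) ⊃ p2): 0.5 ≤ 0.5, so result = 1
  (((((((p1 ⊃ ¬p2) ⊃ p2) ⊃ p2) ⊃ p1) ⊃ p1) ⊃ p2) ⊃ p2): 1 > 0.5, so result = 0.5
Checking all 9 assignments confirms none give a value below 0.50.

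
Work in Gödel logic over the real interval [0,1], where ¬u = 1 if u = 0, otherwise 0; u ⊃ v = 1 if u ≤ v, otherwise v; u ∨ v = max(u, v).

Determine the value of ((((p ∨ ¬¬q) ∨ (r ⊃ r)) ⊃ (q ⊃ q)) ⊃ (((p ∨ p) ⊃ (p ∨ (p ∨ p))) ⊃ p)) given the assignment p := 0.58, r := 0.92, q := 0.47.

¬q: Gödel ¬ of 0.47 = 0 (operand ≠ 0)
¬¬q: Gödel ¬ of 0 = 1 (operand is 0)
(p ∨ ¬¬q) = max(0.58, 1) = 1
(r ⊃ r): 0.92 ≤ 0.92, so result = 1
((p ∨ ¬¬q) ∨ (r ⊃ r)) = max(1, 1) = 1
(q ⊃ q): 0.47 ≤ 0.47, so result = 1
(((p ∨ ¬¬q) ∨ (r ⊃ r)) ⊃ (q ⊃ q)): 1 ≤ 1, so result = 1
(p ∨ p) = max(0.58, 0.58) = 0.58
(p ∨ p) = max(0.58, 0.58) = 0.58
(p ∨ (p ∨ p)) = max(0.58, 0.58) = 0.58
((p ∨ p) ⊃ (p ∨ (p ∨ p))): 0.58 ≤ 0.58, so result = 1
(((p ∨ p) ⊃ (p ∨ (p ∨ p))) ⊃ p): 1 > 0.58, so result = 0.58
((((p ∨ ¬¬q) ∨ (r ⊃ r)) ⊃ (q ⊃ q)) ⊃ (((p ∨ p) ⊃ (p ∨ (p ∨ p))) ⊃ p)): 1 > 0.58, so result = 0.58

0.58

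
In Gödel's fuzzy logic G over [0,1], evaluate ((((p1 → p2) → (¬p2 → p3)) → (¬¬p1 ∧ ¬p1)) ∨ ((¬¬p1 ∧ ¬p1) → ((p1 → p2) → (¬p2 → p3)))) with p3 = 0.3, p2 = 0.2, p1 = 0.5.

(p1 → p2): 0.5 > 0.2, so result = 0.2
¬p2: Gödel ¬ of 0.2 = 0 (operand ≠ 0)
(¬p2 → p3): 0 ≤ 0.3, so result = 1
((p1 → p2) → (¬p2 → p3)): 0.2 ≤ 1, so result = 1
¬p1: Gödel ¬ of 0.5 = 0 (operand ≠ 0)
¬¬p1: Gödel ¬ of 0 = 1 (operand is 0)
¬p1: Gödel ¬ of 0.5 = 0 (operand ≠ 0)
(¬¬p1 ∧ ¬p1) = min(1, 0) = 0
(((p1 → p2) → (¬p2 → p3)) → (¬¬p1 ∧ ¬p1)): 1 > 0, so result = 0
¬p1: Gödel ¬ of 0.5 = 0 (operand ≠ 0)
¬¬p1: Gödel ¬ of 0 = 1 (operand is 0)
¬p1: Gödel ¬ of 0.5 = 0 (operand ≠ 0)
(¬¬p1 ∧ ¬p1) = min(1, 0) = 0
(p1 → p2): 0.5 > 0.2, so result = 0.2
¬p2: Gödel ¬ of 0.2 = 0 (operand ≠ 0)
(¬p2 → p3): 0 ≤ 0.3, so result = 1
((p1 → p2) → (¬p2 → p3)): 0.2 ≤ 1, so result = 1
((¬¬p1 ∧ ¬p1) → ((p1 → p2) → (¬p2 → p3))): 0 ≤ 1, so result = 1
((((p1 → p2) → (¬p2 → p3)) → (¬¬p1 ∧ ¬p1)) ∨ ((¬¬p1 ∧ ¬p1) → ((p1 → p2) → (¬p2 → p3)))) = max(0, 1) = 1

1.00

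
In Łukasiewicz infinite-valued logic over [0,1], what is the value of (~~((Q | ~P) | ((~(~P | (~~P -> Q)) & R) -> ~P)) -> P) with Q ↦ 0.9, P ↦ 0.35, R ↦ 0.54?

~P: Łukasiewicz ¬ gives 1 − 0.35 = 0.65
(Q | ~P) = max(0.9, 0.65) = 0.9
~P: Łukasiewicz ¬ gives 1 − 0.35 = 0.65
~P: Łukasiewicz ¬ gives 1 − 0.35 = 0.65
~~P: Łukasiewicz ¬ gives 1 − 0.65 = 0.35
(~~P -> Q): min(1, 1 − 0.35 + 0.9) = 1
(~P | (~~P -> Q)) = max(0.65, 1) = 1
~(~P | (~~P -> Q)): Łukasiewicz ¬ gives 1 − 1 = 0
(~(~P | (~~P -> Q)) & R) = min(0, 0.54) = 0
~P: Łukasiewicz ¬ gives 1 − 0.35 = 0.65
((~(~P | (~~P -> Q)) & R) -> ~P): min(1, 1 − 0 + 0.65) = 1
((Q | ~P) | ((~(~P | (~~P -> Q)) & R) -> ~P)) = max(0.9, 1) = 1
~((Q | ~P) | ((~(~P | (~~P -> Q)) & R) -> ~P)): Łukasiewicz ¬ gives 1 − 1 = 0
~~((Q | ~P) | ((~(~P | (~~P -> Q)) & R) -> ~P)): Łukasiewicz ¬ gives 1 − 0 = 1
(~~((Q | ~P) | ((~(~P | (~~P -> Q)) & R) -> ~P)) -> P): min(1, 1 − 1 + 0.35) = 0.35

0.35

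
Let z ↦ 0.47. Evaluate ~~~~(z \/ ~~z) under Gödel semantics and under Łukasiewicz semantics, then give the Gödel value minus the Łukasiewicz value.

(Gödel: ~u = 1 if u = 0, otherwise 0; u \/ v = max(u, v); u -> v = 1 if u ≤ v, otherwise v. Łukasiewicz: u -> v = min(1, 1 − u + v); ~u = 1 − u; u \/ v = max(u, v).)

Gödel evaluation:
  ~z: Gödel ¬ of 0.47 = 0 (operand ≠ 0)
  ~~z: Gödel ¬ of 0 = 1 (operand is 0)
  (z \/ ~~z) = max(0.47, 1) = 1
  ~(z \/ ~~z): Gödel ¬ of 1 = 0 (operand ≠ 0)
  ~~(z \/ ~~z): Gödel ¬ of 0 = 1 (operand is 0)
  ~~~(z \/ ~~z): Gödel ¬ of 1 = 0 (operand ≠ 0)
  ~~~~(z \/ ~~z): Gödel ¬ of 0 = 1 (operand is 0)
  Gödel value = 1
Łukasiewicz evaluation:
  ~z: Łukasiewicz ¬ gives 1 − 0.47 = 0.53
  ~~z: Łukasiewicz ¬ gives 1 − 0.53 = 0.47
  (z \/ ~~z) = max(0.47, 0.47) = 0.47
  ~(z \/ ~~z): Łukasiewicz ¬ gives 1 − 0.47 = 0.53
  ~~(z \/ ~~z): Łukasiewicz ¬ gives 1 − 0.53 = 0.47
  ~~~(z \/ ~~z): Łukasiewicz ¬ gives 1 − 0.47 = 0.53
  ~~~~(z \/ ~~z): Łukasiewicz ¬ gives 1 − 0.53 = 0.47
  Łukasiewicz value = 0.47
Difference: 1 − 0.47 = 0.53

0.53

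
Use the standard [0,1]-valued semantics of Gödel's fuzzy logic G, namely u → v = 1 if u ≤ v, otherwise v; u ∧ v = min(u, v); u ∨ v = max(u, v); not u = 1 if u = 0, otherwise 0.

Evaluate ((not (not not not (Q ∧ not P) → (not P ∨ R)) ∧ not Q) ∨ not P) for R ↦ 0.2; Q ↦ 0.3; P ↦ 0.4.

0.00

not P: Gödel ¬ of 0.4 = 0 (operand ≠ 0)
(Q ∧ not P) = min(0.3, 0) = 0
not (Q ∧ not P): Gödel ¬ of 0 = 1 (operand is 0)
not not (Q ∧ not P): Gödel ¬ of 1 = 0 (operand ≠ 0)
not not not (Q ∧ not P): Gödel ¬ of 0 = 1 (operand is 0)
not P: Gödel ¬ of 0.4 = 0 (operand ≠ 0)
(not P ∨ R) = max(0, 0.2) = 0.2
(not not not (Q ∧ not P) → (not P ∨ R)): 1 > 0.2, so result = 0.2
not (not not not (Q ∧ not P) → (not P ∨ R)): Gödel ¬ of 0.2 = 0 (operand ≠ 0)
not Q: Gödel ¬ of 0.3 = 0 (operand ≠ 0)
(not (not not not (Q ∧ not P) → (not P ∨ R)) ∧ not Q) = min(0, 0) = 0
not P: Gödel ¬ of 0.4 = 0 (operand ≠ 0)
((not (not not not (Q ∧ not P) → (not P ∨ R)) ∧ not Q) ∨ not P) = max(0, 0) = 0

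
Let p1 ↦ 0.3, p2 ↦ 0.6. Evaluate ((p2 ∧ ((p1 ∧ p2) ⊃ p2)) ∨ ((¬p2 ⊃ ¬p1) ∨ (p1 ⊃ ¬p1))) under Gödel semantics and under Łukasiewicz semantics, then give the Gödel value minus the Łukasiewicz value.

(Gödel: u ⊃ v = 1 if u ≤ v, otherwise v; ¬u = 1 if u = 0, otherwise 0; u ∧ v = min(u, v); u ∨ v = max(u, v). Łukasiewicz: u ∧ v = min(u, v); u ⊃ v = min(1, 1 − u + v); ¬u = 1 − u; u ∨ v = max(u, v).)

Gödel evaluation:
  (p1 ∧ p2) = min(0.3, 0.6) = 0.3
  ((p1 ∧ p2) ⊃ p2): 0.3 ≤ 0.6, so result = 1
  (p2 ∧ ((p1 ∧ p2) ⊃ p2)) = min(0.6, 1) = 0.6
  ¬p2: Gödel ¬ of 0.6 = 0 (operand ≠ 0)
  ¬p1: Gödel ¬ of 0.3 = 0 (operand ≠ 0)
  (¬p2 ⊃ ¬p1): 0 ≤ 0, so result = 1
  ¬p1: Gödel ¬ of 0.3 = 0 (operand ≠ 0)
  (p1 ⊃ ¬p1): 0.3 > 0, so result = 0
  ((¬p2 ⊃ ¬p1) ∨ (p1 ⊃ ¬p1)) = max(1, 0) = 1
  ((p2 ∧ ((p1 ∧ p2) ⊃ p2)) ∨ ((¬p2 ⊃ ¬p1) ∨ (p1 ⊃ ¬p1))) = max(0.6, 1) = 1
  Gödel value = 1
Łukasiewicz evaluation:
  (p1 ∧ p2) = min(0.3, 0.6) = 0.3
  ((p1 ∧ p2) ⊃ p2): min(1, 1 − 0.3 + 0.6) = 1
  (p2 ∧ ((p1 ∧ p2) ⊃ p2)) = min(0.6, 1) = 0.6
  ¬p2: Łukasiewicz ¬ gives 1 − 0.6 = 0.4
  ¬p1: Łukasiewicz ¬ gives 1 − 0.3 = 0.7
  (¬p2 ⊃ ¬p1): min(1, 1 − 0.4 + 0.7) = 1
  ¬p1: Łukasiewicz ¬ gives 1 − 0.3 = 0.7
  (p1 ⊃ ¬p1): min(1, 1 − 0.3 + 0.7) = 1
  ((¬p2 ⊃ ¬p1) ∨ (p1 ⊃ ¬p1)) = max(1, 1) = 1
  ((p2 ∧ ((p1 ∧ p2) ⊃ p2)) ∨ ((¬p2 ⊃ ¬p1) ∨ (p1 ⊃ ¬p1))) = max(0.6, 1) = 1
  Łukasiewicz value = 1
Difference: 1 − 1 = 0.00

0.00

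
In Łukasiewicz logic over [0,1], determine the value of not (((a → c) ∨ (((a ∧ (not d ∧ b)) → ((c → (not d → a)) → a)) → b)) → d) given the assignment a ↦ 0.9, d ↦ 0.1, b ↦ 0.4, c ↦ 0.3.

(a → c): min(1, 1 − 0.9 + 0.3) = 0.4
not d: Łukasiewicz ¬ gives 1 − 0.1 = 0.9
(not d ∧ b) = min(0.9, 0.4) = 0.4
(a ∧ (not d ∧ b)) = min(0.9, 0.4) = 0.4
not d: Łukasiewicz ¬ gives 1 − 0.1 = 0.9
(not d → a): min(1, 1 − 0.9 + 0.9) = 1
(c → (not d → a)): min(1, 1 − 0.3 + 1) = 1
((c → (not d → a)) → a): min(1, 1 − 1 + 0.9) = 0.9
((a ∧ (not d ∧ b)) → ((c → (not d → a)) → a)): min(1, 1 − 0.4 + 0.9) = 1
(((a ∧ (not d ∧ b)) → ((c → (not d → a)) → a)) → b): min(1, 1 − 1 + 0.4) = 0.4
((a → c) ∨ (((a ∧ (not d ∧ b)) → ((c → (not d → a)) → a)) → b)) = max(0.4, 0.4) = 0.4
(((a → c) ∨ (((a ∧ (not d ∧ b)) → ((c → (not d → a)) → a)) → b)) → d): min(1, 1 − 0.4 + 0.1) = 0.7
not (((a → c) ∨ (((a ∧ (not d ∧ b)) → ((c → (not d → a)) → a)) → b)) → d): Łukasiewicz ¬ gives 1 − 0.7 = 0.3

0.30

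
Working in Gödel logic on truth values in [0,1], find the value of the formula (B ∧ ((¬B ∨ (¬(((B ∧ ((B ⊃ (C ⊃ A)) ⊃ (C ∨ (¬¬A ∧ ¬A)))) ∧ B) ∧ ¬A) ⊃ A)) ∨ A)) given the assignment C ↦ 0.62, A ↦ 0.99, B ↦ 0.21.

¬B: Gödel ¬ of 0.21 = 0 (operand ≠ 0)
(C ⊃ A): 0.62 ≤ 0.99, so result = 1
(B ⊃ (C ⊃ A)): 0.21 ≤ 1, so result = 1
¬A: Gödel ¬ of 0.99 = 0 (operand ≠ 0)
¬¬A: Gödel ¬ of 0 = 1 (operand is 0)
¬A: Gödel ¬ of 0.99 = 0 (operand ≠ 0)
(¬¬A ∧ ¬A) = min(1, 0) = 0
(C ∨ (¬¬A ∧ ¬A)) = max(0.62, 0) = 0.62
((B ⊃ (C ⊃ A)) ⊃ (C ∨ (¬¬A ∧ ¬A))): 1 > 0.62, so result = 0.62
(B ∧ ((B ⊃ (C ⊃ A)) ⊃ (C ∨ (¬¬A ∧ ¬A)))) = min(0.21, 0.62) = 0.21
((B ∧ ((B ⊃ (C ⊃ A)) ⊃ (C ∨ (¬¬A ∧ ¬A)))) ∧ B) = min(0.21, 0.21) = 0.21
¬A: Gödel ¬ of 0.99 = 0 (operand ≠ 0)
(((B ∧ ((B ⊃ (C ⊃ A)) ⊃ (C ∨ (¬¬A ∧ ¬A)))) ∧ B) ∧ ¬A) = min(0.21, 0) = 0
¬(((B ∧ ((B ⊃ (C ⊃ A)) ⊃ (C ∨ (¬¬A ∧ ¬A)))) ∧ B) ∧ ¬A): Gödel ¬ of 0 = 1 (operand is 0)
(¬(((B ∧ ((B ⊃ (C ⊃ A)) ⊃ (C ∨ (¬¬A ∧ ¬A)))) ∧ B) ∧ ¬A) ⊃ A): 1 > 0.99, so result = 0.99
(¬B ∨ (¬(((B ∧ ((B ⊃ (C ⊃ A)) ⊃ (C ∨ (¬¬A ∧ ¬A)))) ∧ B) ∧ ¬A) ⊃ A)) = max(0, 0.99) = 0.99
((¬B ∨ (¬(((B ∧ ((B ⊃ (C ⊃ A)) ⊃ (C ∨ (¬¬A ∧ ¬A)))) ∧ B) ∧ ¬A) ⊃ A)) ∨ A) = max(0.99, 0.99) = 0.99
(B ∧ ((¬B ∨ (¬(((B ∧ ((B ⊃ (C ⊃ A)) ⊃ (C ∨ (¬¬A ∧ ¬A)))) ∧ B) ∧ ¬A) ⊃ A)) ∨ A)) = min(0.21, 0.99) = 0.21

0.21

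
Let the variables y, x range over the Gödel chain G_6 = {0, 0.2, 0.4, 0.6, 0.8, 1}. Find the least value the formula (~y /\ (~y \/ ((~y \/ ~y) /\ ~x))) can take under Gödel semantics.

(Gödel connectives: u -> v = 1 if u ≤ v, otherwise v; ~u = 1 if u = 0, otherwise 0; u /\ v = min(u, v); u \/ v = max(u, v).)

The minimum is attained at y = 0.2, x = 0:
  ~y: Gödel ¬ of 0.2 = 0 (operand ≠ 0)
  ~y: Gödel ¬ of 0.2 = 0 (operand ≠ 0)
  ~y: Gödel ¬ of 0.2 = 0 (operand ≠ 0)
  ~y: Gödel ¬ of 0.2 = 0 (operand ≠ 0)
  (~y \/ ~y) = max(0, 0) = 0
  ~x: Gödel ¬ of 0 = 1 (operand is 0)
  ((~y \/ ~y) /\ ~x) = min(0, 1) = 0
  (~y \/ ((~y \/ ~y) /\ ~x)) = max(0, 0) = 0
  (~y /\ (~y \/ ((~y \/ ~y) /\ ~x))) = min(0, 0) = 0
Checking all 36 assignments confirms none give a value below 0.00.

0.00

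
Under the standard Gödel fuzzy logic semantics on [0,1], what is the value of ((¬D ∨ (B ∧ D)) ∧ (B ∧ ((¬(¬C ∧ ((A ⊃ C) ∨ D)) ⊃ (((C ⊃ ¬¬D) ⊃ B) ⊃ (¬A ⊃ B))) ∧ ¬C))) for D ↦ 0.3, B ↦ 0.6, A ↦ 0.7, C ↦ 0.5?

0.00

¬D: Gödel ¬ of 0.3 = 0 (operand ≠ 0)
(B ∧ D) = min(0.6, 0.3) = 0.3
(¬D ∨ (B ∧ D)) = max(0, 0.3) = 0.3
¬C: Gödel ¬ of 0.5 = 0 (operand ≠ 0)
(A ⊃ C): 0.7 > 0.5, so result = 0.5
((A ⊃ C) ∨ D) = max(0.5, 0.3) = 0.5
(¬C ∧ ((A ⊃ C) ∨ D)) = min(0, 0.5) = 0
¬(¬C ∧ ((A ⊃ C) ∨ D)): Gödel ¬ of 0 = 1 (operand is 0)
¬D: Gödel ¬ of 0.3 = 0 (operand ≠ 0)
¬¬D: Gödel ¬ of 0 = 1 (operand is 0)
(C ⊃ ¬¬D): 0.5 ≤ 1, so result = 1
((C ⊃ ¬¬D) ⊃ B): 1 > 0.6, so result = 0.6
¬A: Gödel ¬ of 0.7 = 0 (operand ≠ 0)
(¬A ⊃ B): 0 ≤ 0.6, so result = 1
(((C ⊃ ¬¬D) ⊃ B) ⊃ (¬A ⊃ B)): 0.6 ≤ 1, so result = 1
(¬(¬C ∧ ((A ⊃ C) ∨ D)) ⊃ (((C ⊃ ¬¬D) ⊃ B) ⊃ (¬A ⊃ B))): 1 ≤ 1, so result = 1
¬C: Gödel ¬ of 0.5 = 0 (operand ≠ 0)
((¬(¬C ∧ ((A ⊃ C) ∨ D)) ⊃ (((C ⊃ ¬¬D) ⊃ B) ⊃ (¬A ⊃ B))) ∧ ¬C) = min(1, 0) = 0
(B ∧ ((¬(¬C ∧ ((A ⊃ C) ∨ D)) ⊃ (((C ⊃ ¬¬D) ⊃ B) ⊃ (¬A ⊃ B))) ∧ ¬C)) = min(0.6, 0) = 0
((¬D ∨ (B ∧ D)) ∧ (B ∧ ((¬(¬C ∧ ((A ⊃ C) ∨ D)) ⊃ (((C ⊃ ¬¬D) ⊃ B) ⊃ (¬A ⊃ B))) ∧ ¬C))) = min(0.3, 0) = 0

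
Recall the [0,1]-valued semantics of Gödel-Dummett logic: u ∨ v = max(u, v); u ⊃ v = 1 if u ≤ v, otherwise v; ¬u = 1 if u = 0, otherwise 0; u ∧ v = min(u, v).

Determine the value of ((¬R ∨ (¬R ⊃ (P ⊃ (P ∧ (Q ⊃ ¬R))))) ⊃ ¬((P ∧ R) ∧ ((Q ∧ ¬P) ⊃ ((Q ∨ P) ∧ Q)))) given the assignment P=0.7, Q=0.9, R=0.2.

0.00

¬R: Gödel ¬ of 0.2 = 0 (operand ≠ 0)
¬R: Gödel ¬ of 0.2 = 0 (operand ≠ 0)
¬R: Gödel ¬ of 0.2 = 0 (operand ≠ 0)
(Q ⊃ ¬R): 0.9 > 0, so result = 0
(P ∧ (Q ⊃ ¬R)) = min(0.7, 0) = 0
(P ⊃ (P ∧ (Q ⊃ ¬R))): 0.7 > 0, so result = 0
(¬R ⊃ (P ⊃ (P ∧ (Q ⊃ ¬R)))): 0 ≤ 0, so result = 1
(¬R ∨ (¬R ⊃ (P ⊃ (P ∧ (Q ⊃ ¬R))))) = max(0, 1) = 1
(P ∧ R) = min(0.7, 0.2) = 0.2
¬P: Gödel ¬ of 0.7 = 0 (operand ≠ 0)
(Q ∧ ¬P) = min(0.9, 0) = 0
(Q ∨ P) = max(0.9, 0.7) = 0.9
((Q ∨ P) ∧ Q) = min(0.9, 0.9) = 0.9
((Q ∧ ¬P) ⊃ ((Q ∨ P) ∧ Q)): 0 ≤ 0.9, so result = 1
((P ∧ R) ∧ ((Q ∧ ¬P) ⊃ ((Q ∨ P) ∧ Q))) = min(0.2, 1) = 0.2
¬((P ∧ R) ∧ ((Q ∧ ¬P) ⊃ ((Q ∨ P) ∧ Q))): Gödel ¬ of 0.2 = 0 (operand ≠ 0)
((¬R ∨ (¬R ⊃ (P ⊃ (P ∧ (Q ⊃ ¬R))))) ⊃ ¬((P ∧ R) ∧ ((Q ∧ ¬P) ⊃ ((Q ∨ P) ∧ Q)))): 1 > 0, so result = 0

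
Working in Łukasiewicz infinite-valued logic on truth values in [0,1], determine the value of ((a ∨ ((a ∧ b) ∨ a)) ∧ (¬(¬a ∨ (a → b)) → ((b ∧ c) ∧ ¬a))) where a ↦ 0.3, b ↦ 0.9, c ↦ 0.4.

(a ∧ b) = min(0.3, 0.9) = 0.3
((a ∧ b) ∨ a) = max(0.3, 0.3) = 0.3
(a ∨ ((a ∧ b) ∨ a)) = max(0.3, 0.3) = 0.3
¬a: Łukasiewicz ¬ gives 1 − 0.3 = 0.7
(a → b): min(1, 1 − 0.3 + 0.9) = 1
(¬a ∨ (a → b)) = max(0.7, 1) = 1
¬(¬a ∨ (a → b)): Łukasiewicz ¬ gives 1 − 1 = 0
(b ∧ c) = min(0.9, 0.4) = 0.4
¬a: Łukasiewicz ¬ gives 1 − 0.3 = 0.7
((b ∧ c) ∧ ¬a) = min(0.4, 0.7) = 0.4
(¬(¬a ∨ (a → b)) → ((b ∧ c) ∧ ¬a)): min(1, 1 − 0 + 0.4) = 1
((a ∨ ((a ∧ b) ∨ a)) ∧ (¬(¬a ∨ (a → b)) → ((b ∧ c) ∧ ¬a))) = min(0.3, 1) = 0.3

0.30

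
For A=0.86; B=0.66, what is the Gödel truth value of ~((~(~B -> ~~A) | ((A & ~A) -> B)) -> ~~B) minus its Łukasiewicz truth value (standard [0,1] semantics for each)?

-0.34

Gödel evaluation:
  ~B: Gödel ¬ of 0.66 = 0 (operand ≠ 0)
  ~A: Gödel ¬ of 0.86 = 0 (operand ≠ 0)
  ~~A: Gödel ¬ of 0 = 1 (operand is 0)
  (~B -> ~~A): 0 ≤ 1, so result = 1
  ~(~B -> ~~A): Gödel ¬ of 1 = 0 (operand ≠ 0)
  ~A: Gödel ¬ of 0.86 = 0 (operand ≠ 0)
  (A & ~A) = min(0.86, 0) = 0
  ((A & ~A) -> B): 0 ≤ 0.66, so result = 1
  (~(~B -> ~~A) | ((A & ~A) -> B)) = max(0, 1) = 1
  ~B: Gödel ¬ of 0.66 = 0 (operand ≠ 0)
  ~~B: Gödel ¬ of 0 = 1 (operand is 0)
  ((~(~B -> ~~A) | ((A & ~A) -> B)) -> ~~B): 1 ≤ 1, so result = 1
  ~((~(~B -> ~~A) | ((A & ~A) -> B)) -> ~~B): Gödel ¬ of 1 = 0 (operand ≠ 0)
  Gödel value = 0
Łukasiewicz evaluation:
  ~B: Łukasiewicz ¬ gives 1 − 0.66 = 0.34
  ~A: Łukasiewicz ¬ gives 1 − 0.86 = 0.14
  ~~A: Łukasiewicz ¬ gives 1 − 0.14 = 0.86
  (~B -> ~~A): min(1, 1 − 0.34 + 0.86) = 1
  ~(~B -> ~~A): Łukasiewicz ¬ gives 1 − 1 = 0
  ~A: Łukasiewicz ¬ gives 1 − 0.86 = 0.14
  (A & ~A) = min(0.86, 0.14) = 0.14
  ((A & ~A) -> B): min(1, 1 − 0.14 + 0.66) = 1
  (~(~B -> ~~A) | ((A & ~A) -> B)) = max(0, 1) = 1
  ~B: Łukasiewicz ¬ gives 1 − 0.66 = 0.34
  ~~B: Łukasiewicz ¬ gives 1 − 0.34 = 0.66
  ((~(~B -> ~~A) | ((A & ~A) -> B)) -> ~~B): min(1, 1 − 1 + 0.66) = 0.66
  ~((~(~B -> ~~A) | ((A & ~A) -> B)) -> ~~B): Łukasiewicz ¬ gives 1 − 0.66 = 0.34
  Łukasiewicz value = 0.34
Difference: 0 − 0.34 = -0.34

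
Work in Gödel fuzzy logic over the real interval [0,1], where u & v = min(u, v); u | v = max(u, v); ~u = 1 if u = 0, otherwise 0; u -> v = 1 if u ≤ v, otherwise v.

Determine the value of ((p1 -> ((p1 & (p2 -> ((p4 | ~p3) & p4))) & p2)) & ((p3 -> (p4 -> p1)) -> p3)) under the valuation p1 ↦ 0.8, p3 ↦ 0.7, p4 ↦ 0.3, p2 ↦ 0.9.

~p3: Gödel ¬ of 0.7 = 0 (operand ≠ 0)
(p4 | ~p3) = max(0.3, 0) = 0.3
((p4 | ~p3) & p4) = min(0.3, 0.3) = 0.3
(p2 -> ((p4 | ~p3) & p4)): 0.9 > 0.3, so result = 0.3
(p1 & (p2 -> ((p4 | ~p3) & p4))) = min(0.8, 0.3) = 0.3
((p1 & (p2 -> ((p4 | ~p3) & p4))) & p2) = min(0.3, 0.9) = 0.3
(p1 -> ((p1 & (p2 -> ((p4 | ~p3) & p4))) & p2)): 0.8 > 0.3, so result = 0.3
(p4 -> p1): 0.3 ≤ 0.8, so result = 1
(p3 -> (p4 -> p1)): 0.7 ≤ 1, so result = 1
((p3 -> (p4 -> p1)) -> p3): 1 > 0.7, so result = 0.7
((p1 -> ((p1 & (p2 -> ((p4 | ~p3) & p4))) & p2)) & ((p3 -> (p4 -> p1)) -> p3)) = min(0.3, 0.7) = 0.3

0.30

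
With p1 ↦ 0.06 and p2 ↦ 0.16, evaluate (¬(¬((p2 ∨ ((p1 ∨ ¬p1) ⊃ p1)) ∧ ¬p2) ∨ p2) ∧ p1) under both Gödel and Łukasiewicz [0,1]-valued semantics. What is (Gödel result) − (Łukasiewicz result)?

-0.06

Gödel evaluation:
  ¬p1: Gödel ¬ of 0.06 = 0 (operand ≠ 0)
  (p1 ∨ ¬p1) = max(0.06, 0) = 0.06
  ((p1 ∨ ¬p1) ⊃ p1): 0.06 ≤ 0.06, so result = 1
  (p2 ∨ ((p1 ∨ ¬p1) ⊃ p1)) = max(0.16, 1) = 1
  ¬p2: Gödel ¬ of 0.16 = 0 (operand ≠ 0)
  ((p2 ∨ ((p1 ∨ ¬p1) ⊃ p1)) ∧ ¬p2) = min(1, 0) = 0
  ¬((p2 ∨ ((p1 ∨ ¬p1) ⊃ p1)) ∧ ¬p2): Gödel ¬ of 0 = 1 (operand is 0)
  (¬((p2 ∨ ((p1 ∨ ¬p1) ⊃ p1)) ∧ ¬p2) ∨ p2) = max(1, 0.16) = 1
  ¬(¬((p2 ∨ ((p1 ∨ ¬p1) ⊃ p1)) ∧ ¬p2) ∨ p2): Gödel ¬ of 1 = 0 (operand ≠ 0)
  (¬(¬((p2 ∨ ((p1 ∨ ¬p1) ⊃ p1)) ∧ ¬p2) ∨ p2) ∧ p1) = min(0, 0.06) = 0
  Gödel value = 0
Łukasiewicz evaluation:
  ¬p1: Łukasiewicz ¬ gives 1 − 0.06 = 0.94
  (p1 ∨ ¬p1) = max(0.06, 0.94) = 0.94
  ((p1 ∨ ¬p1) ⊃ p1): min(1, 1 − 0.94 + 0.06) = 0.12
  (p2 ∨ ((p1 ∨ ¬p1) ⊃ p1)) = max(0.16, 0.12) = 0.16
  ¬p2: Łukasiewicz ¬ gives 1 − 0.16 = 0.84
  ((p2 ∨ ((p1 ∨ ¬p1) ⊃ p1)) ∧ ¬p2) = min(0.16, 0.84) = 0.16
  ¬((p2 ∨ ((p1 ∨ ¬p1) ⊃ p1)) ∧ ¬p2): Łukasiewicz ¬ gives 1 − 0.16 = 0.84
  (¬((p2 ∨ ((p1 ∨ ¬p1) ⊃ p1)) ∧ ¬p2) ∨ p2) = max(0.84, 0.16) = 0.84
  ¬(¬((p2 ∨ ((p1 ∨ ¬p1) ⊃ p1)) ∧ ¬p2) ∨ p2): Łukasiewicz ¬ gives 1 − 0.84 = 0.16
  (¬(¬((p2 ∨ ((p1 ∨ ¬p1) ⊃ p1)) ∧ ¬p2) ∨ p2) ∧ p1) = min(0.16, 0.06) = 0.06
  Łukasiewicz value = 0.06
Difference: 0 − 0.06 = -0.06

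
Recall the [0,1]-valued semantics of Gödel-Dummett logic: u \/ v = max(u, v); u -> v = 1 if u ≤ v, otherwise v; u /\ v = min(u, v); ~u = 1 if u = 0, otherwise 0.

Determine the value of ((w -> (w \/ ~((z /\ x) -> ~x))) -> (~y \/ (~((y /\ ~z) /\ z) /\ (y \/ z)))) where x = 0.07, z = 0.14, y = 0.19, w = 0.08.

(z /\ x) = min(0.14, 0.07) = 0.07
~x: Gödel ¬ of 0.07 = 0 (operand ≠ 0)
((z /\ x) -> ~x): 0.07 > 0, so result = 0
~((z /\ x) -> ~x): Gödel ¬ of 0 = 1 (operand is 0)
(w \/ ~((z /\ x) -> ~x)) = max(0.08, 1) = 1
(w -> (w \/ ~((z /\ x) -> ~x))): 0.08 ≤ 1, so result = 1
~y: Gödel ¬ of 0.19 = 0 (operand ≠ 0)
~z: Gödel ¬ of 0.14 = 0 (operand ≠ 0)
(y /\ ~z) = min(0.19, 0) = 0
((y /\ ~z) /\ z) = min(0, 0.14) = 0
~((y /\ ~z) /\ z): Gödel ¬ of 0 = 1 (operand is 0)
(y \/ z) = max(0.19, 0.14) = 0.19
(~((y /\ ~z) /\ z) /\ (y \/ z)) = min(1, 0.19) = 0.19
(~y \/ (~((y /\ ~z) /\ z) /\ (y \/ z))) = max(0, 0.19) = 0.19
((w -> (w \/ ~((z /\ x) -> ~x))) -> (~y \/ (~((y /\ ~z) /\ z) /\ (y \/ z)))): 1 > 0.19, so result = 0.19

0.19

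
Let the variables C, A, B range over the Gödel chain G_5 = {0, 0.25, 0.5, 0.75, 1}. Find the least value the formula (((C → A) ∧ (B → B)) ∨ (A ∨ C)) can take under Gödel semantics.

0.25

The minimum is attained at C = 0.25, A = 0, B = 0:
  (C → A): 0.25 > 0, so result = 0
  (B → B): 0 ≤ 0, so result = 1
  ((C → A) ∧ (B → B)) = min(0, 1) = 0
  (A ∨ C) = max(0, 0.25) = 0.25
  (((C → A) ∧ (B → B)) ∨ (A ∨ C)) = max(0, 0.25) = 0.25
Checking all 125 assignments confirms none give a value below 0.25.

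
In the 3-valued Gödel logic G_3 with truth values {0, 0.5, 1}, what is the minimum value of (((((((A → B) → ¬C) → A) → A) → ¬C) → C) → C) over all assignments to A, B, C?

0.50

The minimum is attained at A = 0.5, B = 0, C = 0.5:
  (A → B): 0.5 > 0, so result = 0
  ¬C: Gödel ¬ of 0.5 = 0 (operand ≠ 0)
  ((A → B) → ¬C): 0 ≤ 0, so result = 1
  (((A → B) → ¬C) → A): 1 > 0.5, so result = 0.5
  ((((A → B) → ¬C) → A) → A): 0.5 ≤ 0.5, so result = 1
  ¬C: Gödel ¬ of 0.5 = 0 (operand ≠ 0)
  (((((A → B) → ¬C) → A) → A) → ¬C): 1 > 0, so result = 0
  ((((((A → B) → ¬C) → A) → A) → ¬C) → C): 0 ≤ 0.5, so result = 1
  (((((((A → B) → ¬C) → A) → A) → ¬C) → C) → C): 1 > 0.5, so result = 0.5
Checking all 27 assignments confirms none give a value below 0.50.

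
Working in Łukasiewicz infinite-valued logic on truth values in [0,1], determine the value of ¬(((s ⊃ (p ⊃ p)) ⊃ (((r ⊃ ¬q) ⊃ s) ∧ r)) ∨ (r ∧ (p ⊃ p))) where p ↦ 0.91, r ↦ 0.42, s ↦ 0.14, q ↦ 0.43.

0.58

(p ⊃ p): min(1, 1 − 0.91 + 0.91) = 1
(s ⊃ (p ⊃ p)): min(1, 1 − 0.14 + 1) = 1
¬q: Łukasiewicz ¬ gives 1 − 0.43 = 0.57
(r ⊃ ¬q): min(1, 1 − 0.42 + 0.57) = 1
((r ⊃ ¬q) ⊃ s): min(1, 1 − 1 + 0.14) = 0.14
(((r ⊃ ¬q) ⊃ s) ∧ r) = min(0.14, 0.42) = 0.14
((s ⊃ (p ⊃ p)) ⊃ (((r ⊃ ¬q) ⊃ s) ∧ r)): min(1, 1 − 1 + 0.14) = 0.14
(p ⊃ p): min(1, 1 − 0.91 + 0.91) = 1
(r ∧ (p ⊃ p)) = min(0.42, 1) = 0.42
(((s ⊃ (p ⊃ p)) ⊃ (((r ⊃ ¬q) ⊃ s) ∧ r)) ∨ (r ∧ (p ⊃ p))) = max(0.14, 0.42) = 0.42
¬(((s ⊃ (p ⊃ p)) ⊃ (((r ⊃ ¬q) ⊃ s) ∧ r)) ∨ (r ∧ (p ⊃ p))): Łukasiewicz ¬ gives 1 − 0.42 = 0.58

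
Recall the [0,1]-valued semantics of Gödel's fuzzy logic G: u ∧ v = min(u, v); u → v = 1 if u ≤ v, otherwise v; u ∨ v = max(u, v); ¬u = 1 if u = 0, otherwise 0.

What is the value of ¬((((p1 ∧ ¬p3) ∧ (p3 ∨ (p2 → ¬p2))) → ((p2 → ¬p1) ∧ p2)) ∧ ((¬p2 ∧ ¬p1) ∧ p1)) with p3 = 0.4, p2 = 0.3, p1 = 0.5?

1.00

¬p3: Gödel ¬ of 0.4 = 0 (operand ≠ 0)
(p1 ∧ ¬p3) = min(0.5, 0) = 0
¬p2: Gödel ¬ of 0.3 = 0 (operand ≠ 0)
(p2 → ¬p2): 0.3 > 0, so result = 0
(p3 ∨ (p2 → ¬p2)) = max(0.4, 0) = 0.4
((p1 ∧ ¬p3) ∧ (p3 ∨ (p2 → ¬p2))) = min(0, 0.4) = 0
¬p1: Gödel ¬ of 0.5 = 0 (operand ≠ 0)
(p2 → ¬p1): 0.3 > 0, so result = 0
((p2 → ¬p1) ∧ p2) = min(0, 0.3) = 0
(((p1 ∧ ¬p3) ∧ (p3 ∨ (p2 → ¬p2))) → ((p2 → ¬p1) ∧ p2)): 0 ≤ 0, so result = 1
¬p2: Gödel ¬ of 0.3 = 0 (operand ≠ 0)
¬p1: Gödel ¬ of 0.5 = 0 (operand ≠ 0)
(¬p2 ∧ ¬p1) = min(0, 0) = 0
((¬p2 ∧ ¬p1) ∧ p1) = min(0, 0.5) = 0
((((p1 ∧ ¬p3) ∧ (p3 ∨ (p2 → ¬p2))) → ((p2 → ¬p1) ∧ p2)) ∧ ((¬p2 ∧ ¬p1) ∧ p1)) = min(1, 0) = 0
¬((((p1 ∧ ¬p3) ∧ (p3 ∨ (p2 → ¬p2))) → ((p2 → ¬p1) ∧ p2)) ∧ ((¬p2 ∧ ¬p1) ∧ p1)): Gödel ¬ of 0 = 1 (operand is 0)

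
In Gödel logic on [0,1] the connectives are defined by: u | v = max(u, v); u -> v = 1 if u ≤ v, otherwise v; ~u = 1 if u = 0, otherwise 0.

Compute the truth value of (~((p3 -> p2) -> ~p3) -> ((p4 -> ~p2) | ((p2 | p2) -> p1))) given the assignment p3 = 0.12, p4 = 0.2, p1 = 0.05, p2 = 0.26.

(p3 -> p2): 0.12 ≤ 0.26, so result = 1
~p3: Gödel ¬ of 0.12 = 0 (operand ≠ 0)
((p3 -> p2) -> ~p3): 1 > 0, so result = 0
~((p3 -> p2) -> ~p3): Gödel ¬ of 0 = 1 (operand is 0)
~p2: Gödel ¬ of 0.26 = 0 (operand ≠ 0)
(p4 -> ~p2): 0.2 > 0, so result = 0
(p2 | p2) = max(0.26, 0.26) = 0.26
((p2 | p2) -> p1): 0.26 > 0.05, so result = 0.05
((p4 -> ~p2) | ((p2 | p2) -> p1)) = max(0, 0.05) = 0.05
(~((p3 -> p2) -> ~p3) -> ((p4 -> ~p2) | ((p2 | p2) -> p1))): 1 > 0.05, so result = 0.05

0.05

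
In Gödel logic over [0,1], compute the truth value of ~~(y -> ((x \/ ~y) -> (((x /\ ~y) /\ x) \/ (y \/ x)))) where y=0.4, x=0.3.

~y: Gödel ¬ of 0.4 = 0 (operand ≠ 0)
(x \/ ~y) = max(0.3, 0) = 0.3
~y: Gödel ¬ of 0.4 = 0 (operand ≠ 0)
(x /\ ~y) = min(0.3, 0) = 0
((x /\ ~y) /\ x) = min(0, 0.3) = 0
(y \/ x) = max(0.4, 0.3) = 0.4
(((x /\ ~y) /\ x) \/ (y \/ x)) = max(0, 0.4) = 0.4
((x \/ ~y) -> (((x /\ ~y) /\ x) \/ (y \/ x))): 0.3 ≤ 0.4, so result = 1
(y -> ((x \/ ~y) -> (((x /\ ~y) /\ x) \/ (y \/ x)))): 0.4 ≤ 1, so result = 1
~(y -> ((x \/ ~y) -> (((x /\ ~y) /\ x) \/ (y \/ x)))): Gödel ¬ of 1 = 0 (operand ≠ 0)
~~(y -> ((x \/ ~y) -> (((x /\ ~y) /\ x) \/ (y \/ x)))): Gödel ¬ of 0 = 1 (operand is 0)

1.00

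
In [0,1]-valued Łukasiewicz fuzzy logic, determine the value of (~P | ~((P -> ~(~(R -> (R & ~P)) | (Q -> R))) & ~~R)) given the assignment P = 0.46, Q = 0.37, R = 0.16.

0.84

~P: Łukasiewicz ¬ gives 1 − 0.46 = 0.54
~P: Łukasiewicz ¬ gives 1 − 0.46 = 0.54
(R & ~P) = min(0.16, 0.54) = 0.16
(R -> (R & ~P)): min(1, 1 − 0.16 + 0.16) = 1
~(R -> (R & ~P)): Łukasiewicz ¬ gives 1 − 1 = 0
(Q -> R): min(1, 1 − 0.37 + 0.16) = 0.79
(~(R -> (R & ~P)) | (Q -> R)) = max(0, 0.79) = 0.79
~(~(R -> (R & ~P)) | (Q -> R)): Łukasiewicz ¬ gives 1 − 0.79 = 0.21
(P -> ~(~(R -> (R & ~P)) | (Q -> R))): min(1, 1 − 0.46 + 0.21) = 0.75
~R: Łukasiewicz ¬ gives 1 − 0.16 = 0.84
~~R: Łukasiewicz ¬ gives 1 − 0.84 = 0.16
((P -> ~(~(R -> (R & ~P)) | (Q -> R))) & ~~R) = min(0.75, 0.16) = 0.16
~((P -> ~(~(R -> (R & ~P)) | (Q -> R))) & ~~R): Łukasiewicz ¬ gives 1 − 0.16 = 0.84
(~P | ~((P -> ~(~(R -> (R & ~P)) | (Q -> R))) & ~~R)) = max(0.54, 0.84) = 0.84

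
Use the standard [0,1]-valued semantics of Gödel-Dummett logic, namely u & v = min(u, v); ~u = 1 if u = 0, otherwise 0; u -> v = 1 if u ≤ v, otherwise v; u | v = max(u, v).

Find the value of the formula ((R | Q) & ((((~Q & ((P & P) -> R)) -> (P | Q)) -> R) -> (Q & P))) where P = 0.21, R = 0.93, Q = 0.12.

0.12

(R | Q) = max(0.93, 0.12) = 0.93
~Q: Gödel ¬ of 0.12 = 0 (operand ≠ 0)
(P & P) = min(0.21, 0.21) = 0.21
((P & P) -> R): 0.21 ≤ 0.93, so result = 1
(~Q & ((P & P) -> R)) = min(0, 1) = 0
(P | Q) = max(0.21, 0.12) = 0.21
((~Q & ((P & P) -> R)) -> (P | Q)): 0 ≤ 0.21, so result = 1
(((~Q & ((P & P) -> R)) -> (P | Q)) -> R): 1 > 0.93, so result = 0.93
(Q & P) = min(0.12, 0.21) = 0.12
((((~Q & ((P & P) -> R)) -> (P | Q)) -> R) -> (Q & P)): 0.93 > 0.12, so result = 0.12
((R | Q) & ((((~Q & ((P & P) -> R)) -> (P | Q)) -> R) -> (Q & P))) = min(0.93, 0.12) = 0.12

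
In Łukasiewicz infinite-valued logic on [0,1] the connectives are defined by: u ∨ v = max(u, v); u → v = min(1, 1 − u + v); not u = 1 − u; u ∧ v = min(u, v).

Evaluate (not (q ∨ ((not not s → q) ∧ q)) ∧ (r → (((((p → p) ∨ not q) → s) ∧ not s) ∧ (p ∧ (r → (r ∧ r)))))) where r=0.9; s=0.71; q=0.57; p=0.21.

0.31

not s: Łukasiewicz ¬ gives 1 − 0.71 = 0.29
not not s: Łukasiewicz ¬ gives 1 − 0.29 = 0.71
(not not s → q): min(1, 1 − 0.71 + 0.57) = 0.86
((not not s → q) ∧ q) = min(0.86, 0.57) = 0.57
(q ∨ ((not not s → q) ∧ q)) = max(0.57, 0.57) = 0.57
not (q ∨ ((not not s → q) ∧ q)): Łukasiewicz ¬ gives 1 − 0.57 = 0.43
(p → p): min(1, 1 − 0.21 + 0.21) = 1
not q: Łukasiewicz ¬ gives 1 − 0.57 = 0.43
((p → p) ∨ not q) = max(1, 0.43) = 1
(((p → p) ∨ not q) → s): min(1, 1 − 1 + 0.71) = 0.71
not s: Łukasiewicz ¬ gives 1 − 0.71 = 0.29
((((p → p) ∨ not q) → s) ∧ not s) = min(0.71, 0.29) = 0.29
(r ∧ r) = min(0.9, 0.9) = 0.9
(r → (r ∧ r)): min(1, 1 − 0.9 + 0.9) = 1
(p ∧ (r → (r ∧ r))) = min(0.21, 1) = 0.21
(((((p → p) ∨ not q) → s) ∧ not s) ∧ (p ∧ (r → (r ∧ r)))) = min(0.29, 0.21) = 0.21
(r → (((((p → p) ∨ not q) → s) ∧ not s) ∧ (p ∧ (r → (r ∧ r))))): min(1, 1 − 0.9 + 0.21) = 0.31
(not (q ∨ ((not not s → q) ∧ q)) ∧ (r → (((((p → p) ∨ not q) → s) ∧ not s) ∧ (p ∧ (r → (r ∧ r)))))) = min(0.43, 0.31) = 0.31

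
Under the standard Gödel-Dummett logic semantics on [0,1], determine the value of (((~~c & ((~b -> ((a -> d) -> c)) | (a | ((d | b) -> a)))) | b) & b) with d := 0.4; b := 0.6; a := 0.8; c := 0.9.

0.60

~c: Gödel ¬ of 0.9 = 0 (operand ≠ 0)
~~c: Gödel ¬ of 0 = 1 (operand is 0)
~b: Gödel ¬ of 0.6 = 0 (operand ≠ 0)
(a -> d): 0.8 > 0.4, so result = 0.4
((a -> d) -> c): 0.4 ≤ 0.9, so result = 1
(~b -> ((a -> d) -> c)): 0 ≤ 1, so result = 1
(d | b) = max(0.4, 0.6) = 0.6
((d | b) -> a): 0.6 ≤ 0.8, so result = 1
(a | ((d | b) -> a)) = max(0.8, 1) = 1
((~b -> ((a -> d) -> c)) | (a | ((d | b) -> a))) = max(1, 1) = 1
(~~c & ((~b -> ((a -> d) -> c)) | (a | ((d | b) -> a)))) = min(1, 1) = 1
((~~c & ((~b -> ((a -> d) -> c)) | (a | ((d | b) -> a)))) | b) = max(1, 0.6) = 1
(((~~c & ((~b -> ((a -> d) -> c)) | (a | ((d | b) -> a)))) | b) & b) = min(1, 0.6) = 0.6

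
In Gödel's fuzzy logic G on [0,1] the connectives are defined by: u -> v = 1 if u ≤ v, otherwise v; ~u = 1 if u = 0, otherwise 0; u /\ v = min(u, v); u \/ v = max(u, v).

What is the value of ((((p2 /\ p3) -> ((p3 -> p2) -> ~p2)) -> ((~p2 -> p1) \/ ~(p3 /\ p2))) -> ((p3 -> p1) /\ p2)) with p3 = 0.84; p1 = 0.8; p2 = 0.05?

(p2 /\ p3) = min(0.05, 0.84) = 0.05
(p3 -> p2): 0.84 > 0.05, so result = 0.05
~p2: Gödel ¬ of 0.05 = 0 (operand ≠ 0)
((p3 -> p2) -> ~p2): 0.05 > 0, so result = 0
((p2 /\ p3) -> ((p3 -> p2) -> ~p2)): 0.05 > 0, so result = 0
~p2: Gödel ¬ of 0.05 = 0 (operand ≠ 0)
(~p2 -> p1): 0 ≤ 0.8, so result = 1
(p3 /\ p2) = min(0.84, 0.05) = 0.05
~(p3 /\ p2): Gödel ¬ of 0.05 = 0 (operand ≠ 0)
((~p2 -> p1) \/ ~(p3 /\ p2)) = max(1, 0) = 1
(((p2 /\ p3) -> ((p3 -> p2) -> ~p2)) -> ((~p2 -> p1) \/ ~(p3 /\ p2))): 0 ≤ 1, so result = 1
(p3 -> p1): 0.84 > 0.8, so result = 0.8
((p3 -> p1) /\ p2) = min(0.8, 0.05) = 0.05
((((p2 /\ p3) -> ((p3 -> p2) -> ~p2)) -> ((~p2 -> p1) \/ ~(p3 /\ p2))) -> ((p3 -> p1) /\ p2)): 1 > 0.05, so result = 0.05

0.05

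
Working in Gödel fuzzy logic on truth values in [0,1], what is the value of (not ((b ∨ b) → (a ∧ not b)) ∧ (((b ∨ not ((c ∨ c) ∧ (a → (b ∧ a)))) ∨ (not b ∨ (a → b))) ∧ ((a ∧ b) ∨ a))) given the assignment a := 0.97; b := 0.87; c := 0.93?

(b ∨ b) = max(0.87, 0.87) = 0.87
not b: Gödel ¬ of 0.87 = 0 (operand ≠ 0)
(a ∧ not b) = min(0.97, 0) = 0
((b ∨ b) → (a ∧ not b)): 0.87 > 0, so result = 0
not ((b ∨ b) → (a ∧ not b)): Gödel ¬ of 0 = 1 (operand is 0)
(c ∨ c) = max(0.93, 0.93) = 0.93
(b ∧ a) = min(0.87, 0.97) = 0.87
(a → (b ∧ a)): 0.97 > 0.87, so result = 0.87
((c ∨ c) ∧ (a → (b ∧ a))) = min(0.93, 0.87) = 0.87
not ((c ∨ c) ∧ (a → (b ∧ a))): Gödel ¬ of 0.87 = 0 (operand ≠ 0)
(b ∨ not ((c ∨ c) ∧ (a → (b ∧ a)))) = max(0.87, 0) = 0.87
not b: Gödel ¬ of 0.87 = 0 (operand ≠ 0)
(a → b): 0.97 > 0.87, so result = 0.87
(not b ∨ (a → b)) = max(0, 0.87) = 0.87
((b ∨ not ((c ∨ c) ∧ (a → (b ∧ a)))) ∨ (not b ∨ (a → b))) = max(0.87, 0.87) = 0.87
(a ∧ b) = min(0.97, 0.87) = 0.87
((a ∧ b) ∨ a) = max(0.87, 0.97) = 0.97
(((b ∨ not ((c ∨ c) ∧ (a → (b ∧ a)))) ∨ (not b ∨ (a → b))) ∧ ((a ∧ b) ∨ a)) = min(0.87, 0.97) = 0.87
(not ((b ∨ b) → (a ∧ not b)) ∧ (((b ∨ not ((c ∨ c) ∧ (a → (b ∧ a)))) ∨ (not b ∨ (a → b))) ∧ ((a ∧ b) ∨ a))) = min(1, 0.87) = 0.87

0.87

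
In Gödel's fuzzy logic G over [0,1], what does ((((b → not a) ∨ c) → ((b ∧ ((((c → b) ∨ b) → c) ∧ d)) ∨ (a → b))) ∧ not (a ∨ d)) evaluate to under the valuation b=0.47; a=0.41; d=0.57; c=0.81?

not a: Gödel ¬ of 0.41 = 0 (operand ≠ 0)
(b → not a): 0.47 > 0, so result = 0
((b → not a) ∨ c) = max(0, 0.81) = 0.81
(c → b): 0.81 > 0.47, so result = 0.47
((c → b) ∨ b) = max(0.47, 0.47) = 0.47
(((c → b) ∨ b) → c): 0.47 ≤ 0.81, so result = 1
((((c → b) ∨ b) → c) ∧ d) = min(1, 0.57) = 0.57
(b ∧ ((((c → b) ∨ b) → c) ∧ d)) = min(0.47, 0.57) = 0.47
(a → b): 0.41 ≤ 0.47, so result = 1
((b ∧ ((((c → b) ∨ b) → c) ∧ d)) ∨ (a → b)) = max(0.47, 1) = 1
(((b → not a) ∨ c) → ((b ∧ ((((c → b) ∨ b) → c) ∧ d)) ∨ (a → b))): 0.81 ≤ 1, so result = 1
(a ∨ d) = max(0.41, 0.57) = 0.57
not (a ∨ d): Gödel ¬ of 0.57 = 0 (operand ≠ 0)
((((b → not a) ∨ c) → ((b ∧ ((((c → b) ∨ b) → c) ∧ d)) ∨ (a → b))) ∧ not (a ∨ d)) = min(1, 0) = 0

0.00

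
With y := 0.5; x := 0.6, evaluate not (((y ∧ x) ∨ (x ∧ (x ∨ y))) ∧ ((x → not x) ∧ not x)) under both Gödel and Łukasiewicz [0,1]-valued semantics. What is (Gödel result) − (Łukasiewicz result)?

0.40

Gödel evaluation:
  (y ∧ x) = min(0.5, 0.6) = 0.5
  (x ∨ y) = max(0.6, 0.5) = 0.6
  (x ∧ (x ∨ y)) = min(0.6, 0.6) = 0.6
  ((y ∧ x) ∨ (x ∧ (x ∨ y))) = max(0.5, 0.6) = 0.6
  not x: Gödel ¬ of 0.6 = 0 (operand ≠ 0)
  (x → not x): 0.6 > 0, so result = 0
  not x: Gödel ¬ of 0.6 = 0 (operand ≠ 0)
  ((x → not x) ∧ not x) = min(0, 0) = 0
  (((y ∧ x) ∨ (x ∧ (x ∨ y))) ∧ ((x → not x) ∧ not x)) = min(0.6, 0) = 0
  not (((y ∧ x) ∨ (x ∧ (x ∨ y))) ∧ ((x → not x) ∧ not x)): Gödel ¬ of 0 = 1 (operand is 0)
  Gödel value = 1
Łukasiewicz evaluation:
  (y ∧ x) = min(0.5, 0.6) = 0.5
  (x ∨ y) = max(0.6, 0.5) = 0.6
  (x ∧ (x ∨ y)) = min(0.6, 0.6) = 0.6
  ((y ∧ x) ∨ (x ∧ (x ∨ y))) = max(0.5, 0.6) = 0.6
  not x: Łukasiewicz ¬ gives 1 − 0.6 = 0.4
  (x → not x): min(1, 1 − 0.6 + 0.4) = 0.8
  not x: Łukasiewicz ¬ gives 1 − 0.6 = 0.4
  ((x → not x) ∧ not x) = min(0.8, 0.4) = 0.4
  (((y ∧ x) ∨ (x ∧ (x ∨ y))) ∧ ((x → not x) ∧ not x)) = min(0.6, 0.4) = 0.4
  not (((y ∧ x) ∨ (x ∧ (x ∨ y))) ∧ ((x → not x) ∧ not x)): Łukasiewicz ¬ gives 1 − 0.4 = 0.6
  Łukasiewicz value = 0.6
Difference: 1 − 0.6 = 0.40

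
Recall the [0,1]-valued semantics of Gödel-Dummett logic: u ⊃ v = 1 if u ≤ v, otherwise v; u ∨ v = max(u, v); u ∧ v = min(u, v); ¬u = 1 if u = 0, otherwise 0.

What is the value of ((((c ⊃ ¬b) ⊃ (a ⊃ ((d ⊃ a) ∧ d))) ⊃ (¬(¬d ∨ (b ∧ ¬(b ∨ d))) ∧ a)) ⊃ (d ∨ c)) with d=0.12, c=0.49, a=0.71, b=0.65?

0.49

¬b: Gödel ¬ of 0.65 = 0 (operand ≠ 0)
(c ⊃ ¬b): 0.49 > 0, so result = 0
(d ⊃ a): 0.12 ≤ 0.71, so result = 1
((d ⊃ a) ∧ d) = min(1, 0.12) = 0.12
(a ⊃ ((d ⊃ a) ∧ d)): 0.71 > 0.12, so result = 0.12
((c ⊃ ¬b) ⊃ (a ⊃ ((d ⊃ a) ∧ d))): 0 ≤ 0.12, so result = 1
¬d: Gödel ¬ of 0.12 = 0 (operand ≠ 0)
(b ∨ d) = max(0.65, 0.12) = 0.65
¬(b ∨ d): Gödel ¬ of 0.65 = 0 (operand ≠ 0)
(b ∧ ¬(b ∨ d)) = min(0.65, 0) = 0
(¬d ∨ (b ∧ ¬(b ∨ d))) = max(0, 0) = 0
¬(¬d ∨ (b ∧ ¬(b ∨ d))): Gödel ¬ of 0 = 1 (operand is 0)
(¬(¬d ∨ (b ∧ ¬(b ∨ d))) ∧ a) = min(1, 0.71) = 0.71
(((c ⊃ ¬b) ⊃ (a ⊃ ((d ⊃ a) ∧ d))) ⊃ (¬(¬d ∨ (b ∧ ¬(b ∨ d))) ∧ a)): 1 > 0.71, so result = 0.71
(d ∨ c) = max(0.12, 0.49) = 0.49
((((c ⊃ ¬b) ⊃ (a ⊃ ((d ⊃ a) ∧ d))) ⊃ (¬(¬d ∨ (b ∧ ¬(b ∨ d))) ∧ a)) ⊃ (d ∨ c)): 0.71 > 0.49, so result = 0.49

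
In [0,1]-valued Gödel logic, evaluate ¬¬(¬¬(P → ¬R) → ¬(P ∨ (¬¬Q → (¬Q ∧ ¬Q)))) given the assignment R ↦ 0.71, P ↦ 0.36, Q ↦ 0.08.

¬R: Gödel ¬ of 0.71 = 0 (operand ≠ 0)
(P → ¬R): 0.36 > 0, so result = 0
¬(P → ¬R): Gödel ¬ of 0 = 1 (operand is 0)
¬¬(P → ¬R): Gödel ¬ of 1 = 0 (operand ≠ 0)
¬Q: Gödel ¬ of 0.08 = 0 (operand ≠ 0)
¬¬Q: Gödel ¬ of 0 = 1 (operand is 0)
¬Q: Gödel ¬ of 0.08 = 0 (operand ≠ 0)
¬Q: Gödel ¬ of 0.08 = 0 (operand ≠ 0)
(¬Q ∧ ¬Q) = min(0, 0) = 0
(¬¬Q → (¬Q ∧ ¬Q)): 1 > 0, so result = 0
(P ∨ (¬¬Q → (¬Q ∧ ¬Q))) = max(0.36, 0) = 0.36
¬(P ∨ (¬¬Q → (¬Q ∧ ¬Q))): Gödel ¬ of 0.36 = 0 (operand ≠ 0)
(¬¬(P → ¬R) → ¬(P ∨ (¬¬Q → (¬Q ∧ ¬Q)))): 0 ≤ 0, so result = 1
¬(¬¬(P → ¬R) → ¬(P ∨ (¬¬Q → (¬Q ∧ ¬Q)))): Gödel ¬ of 1 = 0 (operand ≠ 0)
¬¬(¬¬(P → ¬R) → ¬(P ∨ (¬¬Q → (¬Q ∧ ¬Q)))): Gödel ¬ of 0 = 1 (operand is 0)

1.00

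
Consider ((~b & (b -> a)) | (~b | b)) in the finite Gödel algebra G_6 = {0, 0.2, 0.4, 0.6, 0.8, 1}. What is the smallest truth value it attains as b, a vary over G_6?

0.20

The minimum is attained at b = 0.2, a = 0:
  ~b: Gödel ¬ of 0.2 = 0 (operand ≠ 0)
  (b -> a): 0.2 > 0, so result = 0
  (~b & (b -> a)) = min(0, 0) = 0
  ~b: Gödel ¬ of 0.2 = 0 (operand ≠ 0)
  (~b | b) = max(0, 0.2) = 0.2
  ((~b & (b -> a)) | (~b | b)) = max(0, 0.2) = 0.2
Checking all 36 assignments confirms none give a value below 0.20.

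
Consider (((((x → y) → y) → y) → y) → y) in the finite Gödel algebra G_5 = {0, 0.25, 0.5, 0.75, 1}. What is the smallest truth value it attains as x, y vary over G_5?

The minimum is attained at x = 0.25, y = 0:
  (x → y): 0.25 > 0, so result = 0
  ((x → y) → y): 0 ≤ 0, so result = 1
  (((x → y) → y) → y): 1 > 0, so result = 0
  ((((x → y) → y) → y) → y): 0 ≤ 0, so result = 1
  (((((x → y) → y) → y) → y) → y): 1 > 0, so result = 0
Checking all 25 assignments confirms none give a value below 0.00.

0.00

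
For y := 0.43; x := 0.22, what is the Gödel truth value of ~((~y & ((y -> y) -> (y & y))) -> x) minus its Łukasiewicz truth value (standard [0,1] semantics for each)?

Gödel evaluation:
  ~y: Gödel ¬ of 0.43 = 0 (operand ≠ 0)
  (y -> y): 0.43 ≤ 0.43, so result = 1
  (y & y) = min(0.43, 0.43) = 0.43
  ((y -> y) -> (y & y)): 1 > 0.43, so result = 0.43
  (~y & ((y -> y) -> (y & y))) = min(0, 0.43) = 0
  ((~y & ((y -> y) -> (y & y))) -> x): 0 ≤ 0.22, so result = 1
  ~((~y & ((y -> y) -> (y & y))) -> x): Gödel ¬ of 1 = 0 (operand ≠ 0)
  Gödel value = 0
Łukasiewicz evaluation:
  ~y: Łukasiewicz ¬ gives 1 − 0.43 = 0.57
  (y -> y): min(1, 1 − 0.43 + 0.43) = 1
  (y & y) = min(0.43, 0.43) = 0.43
  ((y -> y) -> (y & y)): min(1, 1 − 1 + 0.43) = 0.43
  (~y & ((y -> y) -> (y & y))) = min(0.57, 0.43) = 0.43
  ((~y & ((y -> y) -> (y & y))) -> x): min(1, 1 − 0.43 + 0.22) = 0.79
  ~((~y & ((y -> y) -> (y & y))) -> x): Łukasiewicz ¬ gives 1 − 0.79 = 0.21
  Łukasiewicz value = 0.21
Difference: 0 − 0.21 = -0.21

-0.21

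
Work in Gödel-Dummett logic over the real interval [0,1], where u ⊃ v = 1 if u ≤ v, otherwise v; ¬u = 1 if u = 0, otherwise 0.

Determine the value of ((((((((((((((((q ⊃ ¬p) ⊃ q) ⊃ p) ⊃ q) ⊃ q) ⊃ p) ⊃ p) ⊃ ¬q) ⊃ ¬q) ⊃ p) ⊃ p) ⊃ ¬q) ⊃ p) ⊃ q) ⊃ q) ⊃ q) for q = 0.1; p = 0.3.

0.10

¬p: Gödel ¬ of 0.3 = 0 (operand ≠ 0)
(q ⊃ ¬p): 0.1 > 0, so result = 0
((q ⊃ ¬p) ⊃ q): 0 ≤ 0.1, so result = 1
(((q ⊃ ¬p) ⊃ q) ⊃ p): 1 > 0.3, so result = 0.3
((((q ⊃ ¬p) ⊃ q) ⊃ p) ⊃ q): 0.3 > 0.1, so result = 0.1
(((((q ⊃ ¬p) ⊃ q) ⊃ p) ⊃ q) ⊃ q): 0.1 ≤ 0.1, so result = 1
((((((q ⊃ ¬p) ⊃ q) ⊃ p) ⊃ q) ⊃ q) ⊃ p): 1 > 0.3, so result = 0.3
(((((((q ⊃ ¬p) ⊃ q) ⊃ p) ⊃ q) ⊃ q) ⊃ p) ⊃ p): 0.3 ≤ 0.3, so result = 1
¬q: Gödel ¬ of 0.1 = 0 (operand ≠ 0)
((((((((q ⊃ ¬p) ⊃ q) ⊃ p) ⊃ q) ⊃ q) ⊃ p) ⊃ p) ⊃ ¬q): 1 > 0, so result = 0
¬q: Gödel ¬ of 0.1 = 0 (operand ≠ 0)
(((((((((q ⊃ ¬p) ⊃ q) ⊃ p) ⊃ q) ⊃ q) ⊃ p) ⊃ p) ⊃ ¬q) ⊃ ¬q): 0 ≤ 0, so result = 1
((((((((((q ⊃ ¬p) ⊃ q) ⊃ p) ⊃ q) ⊃ q) ⊃ p) ⊃ p) ⊃ ¬q) ⊃ ¬q) ⊃ p): 1 > 0.3, so result = 0.3
(((((((((((q ⊃ ¬p) ⊃ q) ⊃ p) ⊃ q) ⊃ q) ⊃ p) ⊃ p) ⊃ ¬q) ⊃ ¬q) ⊃ p) ⊃ p): 0.3 ≤ 0.3, so result = 1
¬q: Gödel ¬ of 0.1 = 0 (operand ≠ 0)
((((((((((((q ⊃ ¬p) ⊃ q) ⊃ p) ⊃ q) ⊃ q) ⊃ p) ⊃ p) ⊃ ¬q) ⊃ ¬q) ⊃ p) ⊃ p) ⊃ ¬q): 1 > 0, so result = 0
(((((((((((((q ⊃ ¬p) ⊃ q) ⊃ p) ⊃ q) ⊃ q) ⊃ p) ⊃ p) ⊃ ¬q) ⊃ ¬q) ⊃ p) ⊃ p) ⊃ ¬q) ⊃ p): 0 ≤ 0.3, so result = 1
((((((((((((((q ⊃ ¬p) ⊃ q) ⊃ p) ⊃ q) ⊃ q) ⊃ p) ⊃ p) ⊃ ¬q) ⊃ ¬q) ⊃ p) ⊃ p) ⊃ ¬q) ⊃ p) ⊃ q): 1 > 0.1, so result = 0.1
(((((((((((((((q ⊃ ¬p) ⊃ q) ⊃ p) ⊃ q) ⊃ q) ⊃ p) ⊃ p) ⊃ ¬q) ⊃ ¬q) ⊃ p) ⊃ p) ⊃ ¬q) ⊃ p) ⊃ q) ⊃ q): 0.1 ≤ 0.1, so result = 1
((((((((((((((((q ⊃ ¬p) ⊃ q) ⊃ p) ⊃ q) ⊃ q) ⊃ p) ⊃ p) ⊃ ¬q) ⊃ ¬q) ⊃ p) ⊃ p) ⊃ ¬q) ⊃ p) ⊃ q) ⊃ q) ⊃ q): 1 > 0.1, so result = 0.1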